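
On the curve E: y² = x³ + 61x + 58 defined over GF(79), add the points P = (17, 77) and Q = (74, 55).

(68, 30)

(17, 77) + (74, 55). λ = (55 - 77)/(74 - 17) ≡ 57/57 mod 79. 57⁻¹ ≡ 61 (mod 79), so λ ≡ 1.
  x = λ² - 17 - 74 = 1 - 91 ≡ 68; y = λ·(17 - 68) - 77 ≡ 30. → (68, 30)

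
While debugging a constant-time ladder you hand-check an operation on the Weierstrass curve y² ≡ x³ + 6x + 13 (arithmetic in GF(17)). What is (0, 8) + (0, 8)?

(2, 4)

tangent at (0, 8): λ = (3·0² + 6)/(2·8) ≡ 6/16. 16⁻¹ ≡ 16 (mod 17), so λ ≡ 6·16 ≡ 11.
  x = λ² - 0 - 0 = 121 - 0 ≡ 2; y = λ·(0 - 2) - 8 ≡ 4. → (2, 4)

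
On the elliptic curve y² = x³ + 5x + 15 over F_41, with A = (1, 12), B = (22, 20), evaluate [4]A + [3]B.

(12, 32)

First 4A:
Repeated addition: build up to 4A.
2A: tangent at (1, 12): λ = (3·1² + 5)/(2·12) ≡ 8/24. 24⁻¹ ≡ 12 (mod 41) since 24·12 = 288 ≡ 1, so λ ≡ 8·12 ≡ 14.
  x = λ² - 1 - 1 = 196 - 2 ≡ 30; y = λ·(1 - 30) - 12 ≡ 33. → (30, 33)
3A: (30, 33) + (1, 12). λ = (12 - 33)/(1 - 30) ≡ 20/12 mod 41. 12⁻¹ ≡ 24 (mod 41), so λ ≡ 29.
  x = λ² - 30 - 1 = 841 - 31 ≡ 31; y = λ·(30 - 31) - 33 ≡ 20. → (31, 20)
4A: (31, 20) + (1, 12). λ = (12 - 20)/(1 - 31) ≡ 33/11 mod 41. 11⁻¹ ≡ 15 (mod 41), so λ ≡ 3.
  x = λ² - 31 - 1 = 9 - 32 ≡ 18; y = λ·(31 - 18) - 20 ≡ 19. → (18, 19)
4A = (18, 19).
Next 3B:
Repeated addition: build up to 3B.
2B: tangent at (22, 20): λ = (3·22² + 5)/(2·20) ≡ 22/40. 40⁻¹ ≡ 40 (mod 41), so λ ≡ 22·40 ≡ 19.
  x = λ² - 22 - 22 = 361 - 44 ≡ 30; y = λ·(22 - 30) - 20 ≡ 33. → (30, 33)
3B: (30, 33) + (22, 20). λ = (20 - 33)/(22 - 30) ≡ 28/33 mod 41. 33⁻¹ ≡ 5 (mod 41), so λ ≡ 17.
  x = λ² - 30 - 22 = 289 - 52 ≡ 32; y = λ·(30 - 32) - 33 ≡ 15. → (32, 15)
3B = (32, 15).
Finally 4A + 3B:
(18, 19) + (32, 15). λ = (15 - 19)/(32 - 18) ≡ 37/14 mod 41. 14⁻¹ ≡ 3 (mod 41), so λ ≡ 29.
  x = λ² - 18 - 32 = 841 - 50 ≡ 12; y = λ·(18 - 12) - 19 ≡ 32. → (12, 32)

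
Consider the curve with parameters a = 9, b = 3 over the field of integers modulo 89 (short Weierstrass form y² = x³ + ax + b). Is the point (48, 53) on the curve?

y² = 53² ≡ 50; x³ + 9x + 3 = 111027 ≡ 44 (mod 89). 50 ≠ 44.

no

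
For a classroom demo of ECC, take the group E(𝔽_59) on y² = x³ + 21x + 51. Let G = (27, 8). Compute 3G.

(41, 6)

Repeated addition: build up to 3G.
2G: tangent at (27, 8): λ = (3·27² + 21)/(2·8) ≡ 25/16. 16⁻¹ ≡ 48 (mod 59) since 16·48 = 768 ≡ 1, so λ ≡ 25·48 ≡ 20.
  x = λ² - 27 - 27 = 400 - 54 ≡ 51; y = λ·(27 - 51) - 8 ≡ 43. → (51, 43)
3G: (51, 43) + (27, 8). λ = (8 - 43)/(27 - 51) ≡ 24/35 mod 59. 35⁻¹ ≡ 27 (mod 59), so λ ≡ 58.
  x = λ² - 51 - 27 = 3364 - 78 ≡ 41; y = λ·(51 - 41) - 43 ≡ 6. → (41, 6)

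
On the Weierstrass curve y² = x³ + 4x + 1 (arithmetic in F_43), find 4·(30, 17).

Write G = (30, 17).
Double-and-add on 4 = (100)₂. Start with G = (30, 17) for the leading 1-bit.
double: tangent at (30, 17): λ = (3·30² + 4)/(2·17) ≡ 38/34. 34⁻¹ ≡ 19 (mod 43), so λ ≡ 38·19 ≡ 34.
  x = λ² - 30 - 30 = 1156 - 60 ≡ 21; y = λ·(30 - 21) - 17 ≡ 31. → (21, 31)
double: tangent at (21, 31): λ = (3·21² + 4)/(2·31) ≡ 37/19. 19⁻¹ ≡ 34 (mod 43), so λ ≡ 37·34 ≡ 11.
  x = λ² - 21 - 21 = 121 - 42 ≡ 36; y = λ·(21 - 36) - 31 ≡ 19. → (36, 19)

(36, 19)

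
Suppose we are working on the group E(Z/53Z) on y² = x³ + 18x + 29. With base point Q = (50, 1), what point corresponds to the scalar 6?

(36, 2)

Repeated addition: build up to 6Q.
2Q: tangent at (50, 1): λ = (3·50² + 18)/(2·1) ≡ 45/2. 2⁻¹ ≡ 27 (mod 53) since 2·27 = 54 ≡ 1, so λ ≡ 45·27 ≡ 49.
  x = λ² - 50 - 50 = 2401 - 100 ≡ 22; y = λ·(50 - 22) - 1 ≡ 46. → (22, 46)
3Q: (22, 46) + (50, 1). λ = (1 - 46)/(50 - 22) ≡ 8/28 mod 53. 28⁻¹ ≡ 36 (mod 53), so λ ≡ 23.
  x = λ² - 22 - 50 = 529 - 72 ≡ 33; y = λ·(22 - 33) - 46 ≡ 19. → (33, 19)
4Q: (33, 19) + (50, 1). λ = (1 - 19)/(50 - 33) ≡ 35/17 mod 53. 17⁻¹ ≡ 25 (mod 53), so λ ≡ 27.
  x = λ² - 33 - 50 = 729 - 83 ≡ 10; y = λ·(33 - 10) - 19 ≡ 19. → (10, 19)
5Q: (10, 19) + (50, 1). λ = (1 - 19)/(50 - 10) ≡ 35/40 mod 53. 40⁻¹ ≡ 4 (mod 53) since 40·4 = 160 ≡ 1, so λ ≡ 34.
  x = λ² - 10 - 50 = 1156 - 60 ≡ 36; y = λ·(10 - 36) - 19 ≡ 51. → (36, 51)
6Q: (36, 51) + (50, 1). λ = (1 - 51)/(50 - 36) ≡ 3/14 mod 53. 14⁻¹ ≡ 19 (mod 53), so λ ≡ 4.
  x = λ² - 36 - 50 = 16 - 86 ≡ 36; y = λ·(36 - 36) - 51 ≡ 2. → (36, 2)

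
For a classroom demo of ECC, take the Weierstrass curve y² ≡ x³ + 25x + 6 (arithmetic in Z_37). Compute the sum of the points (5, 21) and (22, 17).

(13, 7)

(5, 21) + (22, 17). λ = (17 - 21)/(22 - 5) ≡ 33/17 mod 37. 17⁻¹ ≡ 24 (mod 37), so λ ≡ 15.
  x = λ² - 5 - 22 = 225 - 27 ≡ 13; y = λ·(5 - 13) - 21 ≡ 7. → (13, 7)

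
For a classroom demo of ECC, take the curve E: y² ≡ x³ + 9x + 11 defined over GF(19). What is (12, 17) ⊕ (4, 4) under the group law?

(12, 17) + (4, 4). λ = (4 - 17)/(4 - 12) ≡ 6/11 mod 19. 11⁻¹ ≡ 7 (mod 19), so λ ≡ 4.
  x = λ² - 12 - 4 = 16 - 16 ≡ 0; y = λ·(12 - 0) - 17 ≡ 12. → (0, 12)

(0, 12)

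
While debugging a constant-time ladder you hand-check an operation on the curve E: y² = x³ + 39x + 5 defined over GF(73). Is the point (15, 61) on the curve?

no

y² = 61² ≡ 71; x³ + 39x + 5 = 3965 ≡ 23 (mod 73). 71 ≠ 23.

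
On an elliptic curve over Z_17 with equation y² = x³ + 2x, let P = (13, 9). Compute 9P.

(13, 8)

Double-and-add on 9 = (1001)₂. Start with P = (13, 9) for the leading 1-bit.
double: tangent at (13, 9): λ = (3·13² + 2)/(2·9) ≡ 16/1. 1⁻¹ ≡ 1 (mod 17) since 1·1 = 1 ≡ 1, so λ ≡ 16·1 ≡ 16.
  x = λ² - 13 - 13 = 256 - 26 ≡ 9; y = λ·(13 - 9) - 9 ≡ 4. → (9, 4)
double: tangent at (9, 4): λ = (3·9² + 2)/(2·4) ≡ 7/8. 8⁻¹ ≡ 15 (mod 17) since 8·15 = 120 ≡ 1, so λ ≡ 7·15 ≡ 3.
  x = λ² - 9 - 9 = 9 - 18 ≡ 8; y = λ·(9 - 8) - 4 ≡ 16. → (8, 16)
double: tangent at (8, 16): λ = (3·8² + 2)/(2·16) ≡ 7/15. 15⁻¹ ≡ 8 (mod 17) since 15·8 = 120 ≡ 1, so λ ≡ 7·8 ≡ 5.
  x = λ² - 8 - 8 = 25 - 16 ≡ 9; y = λ·(8 - 9) - 16 ≡ 13. → (9, 13)
add P: (9, 13) + (13, 9). λ = (9 - 13)/(13 - 9) ≡ 13/4 mod 17. 4⁻¹ ≡ 13 (mod 17), so λ ≡ 16.
  x = λ² - 9 - 13 = 256 - 22 ≡ 13; y = λ·(9 - 13) - 13 ≡ 8. → (13, 8)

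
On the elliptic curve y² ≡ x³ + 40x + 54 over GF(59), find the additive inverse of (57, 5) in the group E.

-(57, 5) = (57, -5 mod 59) = (57, 54).

(57, 54)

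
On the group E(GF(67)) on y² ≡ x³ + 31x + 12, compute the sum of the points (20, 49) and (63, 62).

(10, 7)

(20, 49) + (63, 62). λ = (62 - 49)/(63 - 20) ≡ 13/43 mod 67. 43⁻¹ ≡ 53 (mod 67), so λ ≡ 19.
  x = λ² - 20 - 63 = 361 - 83 ≡ 10; y = λ·(20 - 10) - 49 ≡ 7. → (10, 7)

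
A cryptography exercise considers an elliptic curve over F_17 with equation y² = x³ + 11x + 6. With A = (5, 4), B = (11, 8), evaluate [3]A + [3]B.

First 3A:
Repeated addition: build up to 3A.
2A: tangent at (5, 4): λ = (3·5² + 11)/(2·4) ≡ 1/8. 8⁻¹ ≡ 15 (mod 17) since 8·15 = 120 ≡ 1, so λ ≡ 1·15 ≡ 15.
  x = λ² - 5 - 5 = 225 - 10 ≡ 11; y = λ·(5 - 11) - 4 ≡ 8. → (11, 8)
3A: (11, 8) + (5, 4). λ = (4 - 8)/(5 - 11) ≡ 13/11 mod 17. 11⁻¹ ≡ 14 (mod 17) since 11·14 = 154 ≡ 1, so λ ≡ 12.
  x = λ² - 11 - 5 = 144 - 16 ≡ 9; y = λ·(11 - 9) - 8 ≡ 16. → (9, 16)
3A = (9, 16).
Next 3B:
Repeated addition: build up to 3B.
2B: tangent at (11, 8): λ = (3·11² + 11)/(2·8) ≡ 0/16. 16⁻¹ ≡ 16 (mod 17) since 16·16 = 256 ≡ 1, so λ ≡ 0·16 ≡ 0.
  x = λ² - 11 - 11 = 0 - 22 ≡ 12; y = λ·(11 - 12) - 8 ≡ 9. → (12, 9)
3B: (12, 9) + (11, 8). λ = (8 - 9)/(11 - 12) ≡ 16/16 mod 17. 16⁻¹ ≡ 16 (mod 17) since 16·16 = 256 ≡ 1, so λ ≡ 1.
  x = λ² - 12 - 11 = 1 - 23 ≡ 12; y = λ·(12 - 12) - 9 ≡ 8. → (12, 8)
3B = (12, 8).
Finally 3A + 3B:
(9, 16) + (12, 8). λ = (8 - 16)/(12 - 9) ≡ 9/3 mod 17. 3⁻¹ ≡ 6 (mod 17), so λ ≡ 3.
  x = λ² - 9 - 12 = 9 - 21 ≡ 5; y = λ·(9 - 5) - 16 ≡ 13. → (5, 13)

(5, 13)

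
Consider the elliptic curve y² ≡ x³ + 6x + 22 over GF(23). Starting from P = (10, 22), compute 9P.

(10, 1)

Repeated addition: build up to 9P.
2P: tangent at (10, 22): λ = (3·10² + 6)/(2·22) ≡ 7/21. 21⁻¹ ≡ 11 (mod 23) since 21·11 = 231 ≡ 1, so λ ≡ 7·11 ≡ 8.
  x = λ² - 10 - 10 = 64 - 20 ≡ 21; y = λ·(10 - 21) - 22 ≡ 5. → (21, 5)
3P: (21, 5) + (10, 22). λ = (22 - 5)/(10 - 21) ≡ 17/12 mod 23. 12⁻¹ ≡ 2 (mod 23), so λ ≡ 11.
  x = λ² - 21 - 10 = 121 - 31 ≡ 21; y = λ·(21 - 21) - 5 ≡ 18. → (21, 18)
4P: (21, 18) + (10, 22). λ = (22 - 18)/(10 - 21) ≡ 4/12 mod 23. 12⁻¹ ≡ 2 (mod 23), so λ ≡ 8.
  x = λ² - 21 - 10 = 64 - 31 ≡ 10; y = λ·(21 - 10) - 18 ≡ 1. → (10, 1)
5P: (10, 1) + (10, 22): same x and y₁ ≡ -y₂, so the sum is ∞.
6P: ∞ + (10, 22) = (10, 22) (identity).
7P: tangent at (10, 22): λ = (3·10² + 6)/(2·22) ≡ 7/21. 21⁻¹ ≡ 11 (mod 23), so λ ≡ 7·11 ≡ 8.
  x = λ² - 10 - 10 = 64 - 20 ≡ 21; y = λ·(10 - 21) - 22 ≡ 5. → (21, 5)
8P: (21, 5) + (10, 22). λ = (22 - 5)/(10 - 21) ≡ 17/12 mod 23. 12⁻¹ ≡ 2 (mod 23) since 12·2 = 24 ≡ 1, so λ ≡ 11.
  x = λ² - 21 - 10 = 121 - 31 ≡ 21; y = λ·(21 - 21) - 5 ≡ 18. → (21, 18)
9P: (21, 18) + (10, 22). λ = (22 - 18)/(10 - 21) ≡ 4/12 mod 23. 12⁻¹ ≡ 2 (mod 23) since 12·2 = 24 ≡ 1, so λ ≡ 8.
  x = λ² - 21 - 10 = 64 - 31 ≡ 10; y = λ·(21 - 10) - 18 ≡ 1. → (10, 1)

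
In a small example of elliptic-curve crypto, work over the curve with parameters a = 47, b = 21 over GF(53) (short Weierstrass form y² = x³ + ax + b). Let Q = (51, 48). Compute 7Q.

(51, 48)

Double-and-add on 7 = (111)₂. Start with Q = (51, 48) for the leading 1-bit.
double: tangent at (51, 48): λ = (3·51² + 47)/(2·48) ≡ 6/43. 43⁻¹ ≡ 37 (mod 53), so λ ≡ 6·37 ≡ 10.
  x = λ² - 51 - 51 = 100 - 102 ≡ 51; y = λ·(51 - 51) - 48 ≡ 5. → (51, 5)
add Q: (51, 5) + (51, 48): same x and y₁ ≡ -y₂, so the sum is the point at infinity.
double: the point at infinity + the point at infinity = the point at infinity (identity).
add Q: the point at infinity + (51, 48) = (51, 48) (identity).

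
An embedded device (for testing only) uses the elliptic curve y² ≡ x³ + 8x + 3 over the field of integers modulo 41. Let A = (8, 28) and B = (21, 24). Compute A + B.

(8, 28) + (21, 24). λ = (24 - 28)/(21 - 8) ≡ 37/13 mod 41. 13⁻¹ ≡ 19 (mod 41), so λ ≡ 6.
  x = λ² - 8 - 21 = 36 - 29 ≡ 7; y = λ·(8 - 7) - 28 ≡ 19. → (7, 19)

(7, 19)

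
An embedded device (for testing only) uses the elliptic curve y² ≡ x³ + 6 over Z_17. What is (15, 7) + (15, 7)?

tangent at (15, 7): λ = (3·15² + 0)/(2·7) ≡ 12/14. 14⁻¹ ≡ 11 (mod 17) since 14·11 = 154 ≡ 1, so λ ≡ 12·11 ≡ 13.
  x = λ² - 15 - 15 = 169 - 30 ≡ 3; y = λ·(15 - 3) - 7 ≡ 13. → (3, 13)

(3, 13)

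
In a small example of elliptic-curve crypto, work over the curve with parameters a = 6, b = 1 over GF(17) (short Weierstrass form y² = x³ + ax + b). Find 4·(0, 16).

(12, 13)

Write G = (0, 16).
Repeated addition: build up to 4G.
2G: tangent at (0, 16): λ = (3·0² + 6)/(2·16) ≡ 6/15. 15⁻¹ ≡ 8 (mod 17) since 15·8 = 120 ≡ 1, so λ ≡ 6·8 ≡ 14.
  x = λ² - 0 - 0 = 196 - 0 ≡ 9; y = λ·(0 - 9) - 16 ≡ 11. → (9, 11)
3G: (9, 11) + (0, 16). λ = (16 - 11)/(0 - 9) ≡ 5/8 mod 17. 8⁻¹ ≡ 15 (mod 17), so λ ≡ 7.
  x = λ² - 9 - 0 = 49 - 9 ≡ 6; y = λ·(9 - 6) - 11 ≡ 10. → (6, 10)
4G: (6, 10) + (0, 16). λ = (16 - 10)/(0 - 6) ≡ 6/11 mod 17. 11⁻¹ ≡ 14 (mod 17), so λ ≡ 16.
  x = λ² - 6 - 0 = 256 - 6 ≡ 12; y = λ·(6 - 12) - 10 ≡ 13. → (12, 13)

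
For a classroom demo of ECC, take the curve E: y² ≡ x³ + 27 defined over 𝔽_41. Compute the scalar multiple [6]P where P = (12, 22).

O

Double-and-add on 6 = (110)₂. Start with P = (12, 22) for the leading 1-bit.
double: tangent at (12, 22): λ = (3·12² + 0)/(2·22) ≡ 22/3. 3⁻¹ ≡ 14 (mod 41) since 3·14 = 42 ≡ 1, so λ ≡ 22·14 ≡ 21.
  x = λ² - 12 - 12 = 441 - 24 ≡ 7; y = λ·(12 - 7) - 22 ≡ 1. → (7, 1)
add P: (7, 1) + (12, 22). λ = (22 - 1)/(12 - 7) ≡ 21/5 mod 41. 5⁻¹ ≡ 33 (mod 41), so λ ≡ 37.
  x = λ² - 7 - 12 = 1369 - 19 ≡ 38; y = λ·(7 - 38) - 1 ≡ 0. → (38, 0)
double: (38, 0) + (38, 0): same x and y₁ ≡ -y₂, so the sum is the point at infinity.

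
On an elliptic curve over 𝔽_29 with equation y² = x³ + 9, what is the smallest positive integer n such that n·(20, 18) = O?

2P: tangent at (20, 18): λ = (3·20² + 0)/(2·18) ≡ 11/7. 7⁻¹ ≡ 25 (mod 29), so λ ≡ 11·25 ≡ 14.
  x = λ² - 20 - 20 = 196 - 40 ≡ 11; y = λ·(20 - 11) - 18 ≡ 21. → (11, 21)
3P: (11, 21) + (20, 18). λ = (18 - 21)/(20 - 11) ≡ 26/9 mod 29. 9⁻¹ ≡ 13 (mod 29), so λ ≡ 19.
  x = λ² - 11 - 20 = 361 - 31 ≡ 11; y = λ·(11 - 11) - 21 ≡ 8. → (11, 8)
4P: (11, 8) + (20, 18). λ = (18 - 8)/(20 - 11) ≡ 10/9 mod 29. 9⁻¹ ≡ 13 (mod 29), so λ ≡ 14.
  x = λ² - 11 - 20 = 196 - 31 ≡ 20; y = λ·(11 - 20) - 8 ≡ 11. → (20, 11)
5P: (20, 11) + (20, 18): same x and y₁ ≡ -y₂, so the sum is O.
5P = O, so the order is 5.

5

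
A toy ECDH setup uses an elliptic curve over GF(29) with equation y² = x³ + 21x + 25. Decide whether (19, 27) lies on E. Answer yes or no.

y² = 27² ≡ 4; x³ + 21x + 25 = 7283 ≡ 4 (mod 29). 4 = 4.

yes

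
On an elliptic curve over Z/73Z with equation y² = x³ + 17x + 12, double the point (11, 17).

(14, 1)

tangent at (11, 17): λ = (3·11² + 17)/(2·17) ≡ 15/34. 34⁻¹ ≡ 58 (mod 73) since 34·58 = 1972 ≡ 1, so λ ≡ 15·58 ≡ 67.
  x = λ² - 11 - 11 = 4489 - 22 ≡ 14; y = λ·(11 - 14) - 17 ≡ 1. → (14, 1)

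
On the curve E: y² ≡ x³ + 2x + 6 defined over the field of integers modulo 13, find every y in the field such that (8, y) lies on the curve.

x³ + 2x + 6 = 534 ≡ 1 (mod 13).
Square roots of 1 mod 13: 1 and 12 (since 1² = 1 ≡ 1).

1, 12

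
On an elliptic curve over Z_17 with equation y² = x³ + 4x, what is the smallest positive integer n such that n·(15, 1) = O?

2P: tangent at (15, 1): λ = (3·15² + 4)/(2·1) ≡ 16/2. 2⁻¹ ≡ 9 (mod 17), so λ ≡ 16·9 ≡ 8.
  x = λ² - 15 - 15 = 64 - 30 ≡ 0; y = λ·(15 - 0) - 1 ≡ 0. → (0, 0)
3P: (0, 0) + (15, 1). λ = (1 - 0)/(15 - 0) ≡ 1/15 mod 17. 15⁻¹ ≡ 8 (mod 17), so λ ≡ 8.
  x = λ² - 0 - 15 = 64 - 15 ≡ 15; y = λ·(0 - 15) - 0 ≡ 16. → (15, 16)
4P: (15, 16) + (15, 1): same x and y₁ ≡ -y₂, so the sum is O.
4P = O, so the order is 4.

4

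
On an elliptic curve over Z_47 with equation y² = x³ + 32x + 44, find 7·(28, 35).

(28, 35)

Write G = (28, 35).
Repeated addition: build up to 7G.
2G: tangent at (28, 35): λ = (3·28² + 32)/(2·35) ≡ 34/23. 23⁻¹ ≡ 45 (mod 47), so λ ≡ 34·45 ≡ 26.
  x = λ² - 28 - 28 = 676 - 56 ≡ 9; y = λ·(28 - 9) - 35 ≡ 36. → (9, 36)
3G: (9, 36) + (28, 35). λ = (35 - 36)/(28 - 9) ≡ 46/19 mod 47. 19⁻¹ ≡ 5 (mod 47) since 19·5 = 95 ≡ 1, so λ ≡ 42.
  x = λ² - 9 - 28 = 1764 - 37 ≡ 35; y = λ·(9 - 35) - 36 ≡ 0. → (35, 0)
4G: (35, 0) + (28, 35). λ = (35 - 0)/(28 - 35) ≡ 35/40 mod 47. 40⁻¹ ≡ 20 (mod 47), so λ ≡ 42.
  x = λ² - 35 - 28 = 1764 - 63 ≡ 9; y = λ·(35 - 9) - 0 ≡ 11. → (9, 11)
5G: (9, 11) + (28, 35). λ = (35 - 11)/(28 - 9) ≡ 24/19 mod 47. 19⁻¹ ≡ 5 (mod 47), so λ ≡ 26.
  x = λ² - 9 - 28 = 676 - 37 ≡ 28; y = λ·(9 - 28) - 11 ≡ 12. → (28, 12)
6G: (28, 12) + (28, 35): same x and y₁ ≡ -y₂, so the sum is the point at infinity.
7G: the point at infinity + (28, 35) = (28, 35) (identity).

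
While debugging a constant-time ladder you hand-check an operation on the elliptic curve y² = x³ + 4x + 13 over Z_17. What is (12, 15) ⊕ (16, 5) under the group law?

(12, 15) + (16, 5). λ = (5 - 15)/(16 - 12) ≡ 7/4 mod 17. 4⁻¹ ≡ 13 (mod 17) since 4·13 = 52 ≡ 1, so λ ≡ 6.
  x = λ² - 12 - 16 = 36 - 28 ≡ 8; y = λ·(12 - 8) - 15 ≡ 9. → (8, 9)

(8, 9)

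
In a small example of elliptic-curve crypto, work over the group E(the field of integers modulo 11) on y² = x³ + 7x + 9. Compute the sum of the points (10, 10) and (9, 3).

(10, 10) + (9, 3). λ = (3 - 10)/(9 - 10) ≡ 4/10 mod 11. 10⁻¹ ≡ 10 (mod 11), so λ ≡ 7.
  x = λ² - 10 - 9 = 49 - 19 ≡ 8; y = λ·(10 - 8) - 10 ≡ 4. → (8, 4)

(8, 4)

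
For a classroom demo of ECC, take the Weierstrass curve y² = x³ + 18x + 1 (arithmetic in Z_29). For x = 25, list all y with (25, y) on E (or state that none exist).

x³ + 18x + 1 = 16076 ≡ 10 (mod 29).
10 is a non-residue mod 29; no y exists.

none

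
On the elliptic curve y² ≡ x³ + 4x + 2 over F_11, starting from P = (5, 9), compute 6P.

Double-and-add on 6 = (110)₂. Start with P = (5, 9) for the leading 1-bit.
double: tangent at (5, 9): λ = (3·5² + 4)/(2·9) ≡ 2/7. 7⁻¹ ≡ 8 (mod 11), so λ ≡ 2·8 ≡ 5.
  x = λ² - 5 - 5 = 25 - 10 ≡ 4; y = λ·(5 - 4) - 9 ≡ 7. → (4, 7)
add P: (4, 7) + (5, 9). λ = (9 - 7)/(5 - 4) ≡ 2/1 mod 11. 1⁻¹ ≡ 1 (mod 11), so λ ≡ 2.
  x = λ² - 4 - 5 = 4 - 9 ≡ 6; y = λ·(4 - 6) - 7 ≡ 0. → (6, 0)
double: (6, 0) + (6, 0): same x and y₁ ≡ -y₂, so the sum is 𝒪.

O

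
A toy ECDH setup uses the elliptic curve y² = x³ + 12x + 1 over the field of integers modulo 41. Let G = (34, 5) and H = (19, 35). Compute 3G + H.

(14, 24)

First 3G:
Repeated addition: build up to 3G.
2G: tangent at (34, 5): λ = (3·34² + 12)/(2·5) ≡ 36/10. 10⁻¹ ≡ 37 (mod 41) since 10·37 = 370 ≡ 1, so λ ≡ 36·37 ≡ 20.
  x = λ² - 34 - 34 = 400 - 68 ≡ 4; y = λ·(34 - 4) - 5 ≡ 21. → (4, 21)
3G: (4, 21) + (34, 5). λ = (5 - 21)/(34 - 4) ≡ 25/30 mod 41. 30⁻¹ ≡ 26 (mod 41), so λ ≡ 35.
  x = λ² - 4 - 34 = 1225 - 38 ≡ 39; y = λ·(4 - 39) - 21 ≡ 25. → (39, 25)
3G = (39, 25).
Finally 3G + H:
(39, 25) + (19, 35). λ = (35 - 25)/(19 - 39) ≡ 10/21 mod 41. 21⁻¹ ≡ 2 (mod 41) since 21·2 = 42 ≡ 1, so λ ≡ 20.
  x = λ² - 39 - 19 = 400 - 58 ≡ 14; y = λ·(39 - 14) - 25 ≡ 24. → (14, 24)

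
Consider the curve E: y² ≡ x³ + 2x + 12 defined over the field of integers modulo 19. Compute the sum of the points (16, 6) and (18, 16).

(10, 5)

(16, 6) + (18, 16). λ = (16 - 6)/(18 - 16) ≡ 10/2 mod 19. 2⁻¹ ≡ 10 (mod 19), so λ ≡ 5.
  x = λ² - 16 - 18 = 25 - 34 ≡ 10; y = λ·(16 - 10) - 6 ≡ 5. → (10, 5)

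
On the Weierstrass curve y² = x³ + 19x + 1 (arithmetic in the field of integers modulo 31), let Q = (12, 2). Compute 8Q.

(23, 9)

Double-and-add on 8 = (1000)₂. Start with Q = (12, 2) for the leading 1-bit.
double: tangent at (12, 2): λ = (3·12² + 19)/(2·2) ≡ 17/4. 4⁻¹ ≡ 8 (mod 31), so λ ≡ 17·8 ≡ 12.
  x = λ² - 12 - 12 = 144 - 24 ≡ 27; y = λ·(12 - 27) - 2 ≡ 4. → (27, 4)
double: tangent at (27, 4): λ = (3·27² + 19)/(2·4) ≡ 5/8. 8⁻¹ ≡ 4 (mod 31), so λ ≡ 5·4 ≡ 20.
  x = λ² - 27 - 27 = 400 - 54 ≡ 5; y = λ·(27 - 5) - 4 ≡ 2. → (5, 2)
double: tangent at (5, 2): λ = (3·5² + 19)/(2·2) ≡ 1/4. 4⁻¹ ≡ 8 (mod 31), so λ ≡ 1·8 ≡ 8.
  x = λ² - 5 - 5 = 64 - 10 ≡ 23; y = λ·(5 - 23) - 2 ≡ 9. → (23, 9)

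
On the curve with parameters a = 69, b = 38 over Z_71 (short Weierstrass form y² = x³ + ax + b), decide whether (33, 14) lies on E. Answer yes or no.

y² = 14² ≡ 54; x³ + 69x + 38 = 38252 ≡ 54 (mod 71). 54 = 54.

yes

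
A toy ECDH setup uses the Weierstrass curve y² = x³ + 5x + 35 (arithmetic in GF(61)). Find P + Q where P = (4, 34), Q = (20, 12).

(57, 16)

(4, 34) + (20, 12). λ = (12 - 34)/(20 - 4) ≡ 39/16 mod 61. 16⁻¹ ≡ 42 (mod 61) since 16·42 = 672 ≡ 1, so λ ≡ 52.
  x = λ² - 4 - 20 = 2704 - 24 ≡ 57; y = λ·(4 - 57) - 34 ≡ 16. → (57, 16)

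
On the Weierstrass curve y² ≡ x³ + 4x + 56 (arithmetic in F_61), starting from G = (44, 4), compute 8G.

(49, 54)

Repeated addition: build up to 8G.
2G: tangent at (44, 4): λ = (3·44² + 4)/(2·4) ≡ 17/8. 8⁻¹ ≡ 23 (mod 61) since 8·23 = 184 ≡ 1, so λ ≡ 17·23 ≡ 25.
  x = λ² - 44 - 44 = 625 - 88 ≡ 49; y = λ·(44 - 49) - 4 ≡ 54. → (49, 54)
3G: (49, 54) + (44, 4). λ = (4 - 54)/(44 - 49) ≡ 11/56 mod 61. 56⁻¹ ≡ 12 (mod 61), so λ ≡ 10.
  x = λ² - 49 - 44 = 100 - 93 ≡ 7; y = λ·(49 - 7) - 54 ≡ 0. → (7, 0)
4G: (7, 0) + (44, 4). λ = (4 - 0)/(44 - 7) ≡ 4/37 mod 61. 37⁻¹ ≡ 33 (mod 61) since 37·33 = 1221 ≡ 1, so λ ≡ 10.
  x = λ² - 7 - 44 = 100 - 51 ≡ 49; y = λ·(7 - 49) - 0 ≡ 7. → (49, 7)
5G: (49, 7) + (44, 4). λ = (4 - 7)/(44 - 49) ≡ 58/56 mod 61. 56⁻¹ ≡ 12 (mod 61) since 56·12 = 672 ≡ 1, so λ ≡ 25.
  x = λ² - 49 - 44 = 625 - 93 ≡ 44; y = λ·(49 - 44) - 7 ≡ 57. → (44, 57)
6G: (44, 57) + (44, 4): same x and y₁ ≡ -y₂, so the sum is ∞.
7G: ∞ + (44, 4) = (44, 4) (identity).
8G: tangent at (44, 4): λ = (3·44² + 4)/(2·4) ≡ 17/8. 8⁻¹ ≡ 23 (mod 61), so λ ≡ 17·23 ≡ 25.
  x = λ² - 44 - 44 = 625 - 88 ≡ 49; y = λ·(44 - 49) - 4 ≡ 54. → (49, 54)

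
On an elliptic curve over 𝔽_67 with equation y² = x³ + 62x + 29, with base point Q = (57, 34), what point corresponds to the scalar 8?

(43, 44)

Double-and-add on 8 = (1000)₂. Start with Q = (57, 34) for the leading 1-bit.
double: tangent at (57, 34): λ = (3·57² + 62)/(2·34) ≡ 27/1. 1⁻¹ ≡ 1 (mod 67), so λ ≡ 27·1 ≡ 27.
  x = λ² - 57 - 57 = 729 - 114 ≡ 12; y = λ·(57 - 12) - 34 ≡ 42. → (12, 42)
double: tangent at (12, 42): λ = (3·12² + 62)/(2·42) ≡ 25/17. 17⁻¹ ≡ 4 (mod 67) since 17·4 = 68 ≡ 1, so λ ≡ 25·4 ≡ 33.
  x = λ² - 12 - 12 = 1089 - 24 ≡ 60; y = λ·(12 - 60) - 42 ≡ 49. → (60, 49)
double: tangent at (60, 49): λ = (3·60² + 62)/(2·49) ≡ 8/31. 31⁻¹ ≡ 13 (mod 67), so λ ≡ 8·13 ≡ 37.
  x = λ² - 60 - 60 = 1369 - 120 ≡ 43; y = λ·(60 - 43) - 49 ≡ 44. → (43, 44)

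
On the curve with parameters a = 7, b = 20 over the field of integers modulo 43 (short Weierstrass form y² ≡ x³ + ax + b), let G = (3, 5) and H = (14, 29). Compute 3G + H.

(29, 39)

First 3G:
Repeated addition: build up to 3G.
2G: tangent at (3, 5): λ = (3·3² + 7)/(2·5) ≡ 34/10. 10⁻¹ ≡ 13 (mod 43) since 10·13 = 130 ≡ 1, so λ ≡ 34·13 ≡ 12.
  x = λ² - 3 - 3 = 144 - 6 ≡ 9; y = λ·(3 - 9) - 5 ≡ 9. → (9, 9)
3G: (9, 9) + (3, 5). λ = (5 - 9)/(3 - 9) ≡ 39/37 mod 43. 37⁻¹ ≡ 7 (mod 43) since 37·7 = 259 ≡ 1, so λ ≡ 15.
  x = λ² - 9 - 3 = 225 - 12 ≡ 41; y = λ·(9 - 41) - 9 ≡ 27. → (41, 27)
3G = (41, 27).
Finally 3G + H:
(41, 27) + (14, 29). λ = (29 - 27)/(14 - 41) ≡ 2/16 mod 43. 16⁻¹ ≡ 35 (mod 43), so λ ≡ 27.
  x = λ² - 41 - 14 = 729 - 55 ≡ 29; y = λ·(41 - 29) - 27 ≡ 39. → (29, 39)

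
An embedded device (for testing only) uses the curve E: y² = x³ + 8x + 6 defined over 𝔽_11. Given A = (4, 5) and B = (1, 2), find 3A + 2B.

(9, 9)

First 3A:
Repeated addition: build up to 3A.
2A: tangent at (4, 5): λ = (3·4² + 8)/(2·5) ≡ 1/10. 10⁻¹ ≡ 10 (mod 11) since 10·10 = 100 ≡ 1, so λ ≡ 1·10 ≡ 10.
  x = λ² - 4 - 4 = 100 - 8 ≡ 4; y = λ·(4 - 4) - 5 ≡ 6. → (4, 6)
3A: (4, 6) + (4, 5): same x and y₁ ≡ -y₂, so the sum is 𝒪.
3A = 𝒪.
Next 2B:
Repeated addition: build up to 2B.
2B: tangent at (1, 2): λ = (3·1² + 8)/(2·2) ≡ 0/4. 4⁻¹ ≡ 3 (mod 11) since 4·3 = 12 ≡ 1, so λ ≡ 0·3 ≡ 0.
  x = λ² - 1 - 1 = 0 - 2 ≡ 9; y = λ·(1 - 9) - 2 ≡ 9. → (9, 9)
2B = (9, 9).
Finally 3A + 2B:
𝒪 + (9, 9) = (9, 9) (identity).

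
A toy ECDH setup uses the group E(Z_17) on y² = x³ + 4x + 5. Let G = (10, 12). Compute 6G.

O

Repeated addition: build up to 6G.
2G: tangent at (10, 12): λ = (3·10² + 4)/(2·12) ≡ 15/7. 7⁻¹ ≡ 5 (mod 17), so λ ≡ 15·5 ≡ 7.
  x = λ² - 10 - 10 = 49 - 20 ≡ 12; y = λ·(10 - 12) - 12 ≡ 8. → (12, 8)
3G: (12, 8) + (10, 12). λ = (12 - 8)/(10 - 12) ≡ 4/15 mod 17. 15⁻¹ ≡ 8 (mod 17), so λ ≡ 15.
  x = λ² - 12 - 10 = 225 - 22 ≡ 16; y = λ·(12 - 16) - 8 ≡ 0. → (16, 0)
4G: (16, 0) + (10, 12). λ = (12 - 0)/(10 - 16) ≡ 12/11 mod 17. 11⁻¹ ≡ 14 (mod 17) since 11·14 = 154 ≡ 1, so λ ≡ 15.
  x = λ² - 16 - 10 = 225 - 26 ≡ 12; y = λ·(16 - 12) - 0 ≡ 9. → (12, 9)
5G: (12, 9) + (10, 12). λ = (12 - 9)/(10 - 12) ≡ 3/15 mod 17. 15⁻¹ ≡ 8 (mod 17) since 15·8 = 120 ≡ 1, so λ ≡ 7.
  x = λ² - 12 - 10 = 49 - 22 ≡ 10; y = λ·(12 - 10) - 9 ≡ 5. → (10, 5)
6G: (10, 5) + (10, 12): same x and y₁ ≡ -y₂, so the sum is 𝒪.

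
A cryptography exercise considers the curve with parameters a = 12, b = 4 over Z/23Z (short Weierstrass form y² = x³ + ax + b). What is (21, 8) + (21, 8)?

tangent at (21, 8): λ = (3·21² + 12)/(2·8) ≡ 1/16. 16⁻¹ ≡ 13 (mod 23), so λ ≡ 1·13 ≡ 13.
  x = λ² - 21 - 21 = 169 - 42 ≡ 12; y = λ·(21 - 12) - 8 ≡ 17. → (12, 17)

(12, 17)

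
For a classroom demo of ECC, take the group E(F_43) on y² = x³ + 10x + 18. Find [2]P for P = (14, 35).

(7, 42)

tangent at (14, 35): λ = (3·14² + 10)/(2·35) ≡ 39/27. 27⁻¹ ≡ 8 (mod 43) since 27·8 = 216 ≡ 1, so λ ≡ 39·8 ≡ 11.
  x = λ² - 14 - 14 = 121 - 28 ≡ 7; y = λ·(14 - 7) - 35 ≡ 42. → (7, 42)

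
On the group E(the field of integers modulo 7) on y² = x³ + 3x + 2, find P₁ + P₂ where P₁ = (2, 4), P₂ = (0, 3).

(2, 4) + (0, 3). λ = (3 - 4)/(0 - 2) ≡ 6/5 mod 7. 5⁻¹ ≡ 3 (mod 7) since 5·3 = 15 ≡ 1, so λ ≡ 4.
  x = λ² - 2 - 0 = 16 - 2 ≡ 0; y = λ·(2 - 0) - 4 ≡ 4. → (0, 4)

(0, 4)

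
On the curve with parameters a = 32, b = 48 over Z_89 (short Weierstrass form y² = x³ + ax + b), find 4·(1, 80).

(11, 29)

Write P = (1, 80).
Double-and-add on 4 = (100)₂. Start with P = (1, 80) for the leading 1-bit.
double: tangent at (1, 80): λ = (3·1² + 32)/(2·80) ≡ 35/71. 71⁻¹ ≡ 84 (mod 89) since 71·84 = 5964 ≡ 1, so λ ≡ 35·84 ≡ 3.
  x = λ² - 1 - 1 = 9 - 2 ≡ 7; y = λ·(1 - 7) - 80 ≡ 80. → (7, 80)
double: tangent at (7, 80): λ = (3·7² + 32)/(2·80) ≡ 1/71. 71⁻¹ ≡ 84 (mod 89) since 71·84 = 5964 ≡ 1, so λ ≡ 1·84 ≡ 84.
  x = λ² - 7 - 7 = 7056 - 14 ≡ 11; y = λ·(7 - 11) - 80 ≡ 29. → (11, 29)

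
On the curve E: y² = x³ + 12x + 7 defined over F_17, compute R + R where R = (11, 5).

(3, 6)

tangent at (11, 5): λ = (3·11² + 12)/(2·5) ≡ 1/10. 10⁻¹ ≡ 12 (mod 17) since 10·12 = 120 ≡ 1, so λ ≡ 1·12 ≡ 12.
  x = λ² - 11 - 11 = 144 - 22 ≡ 3; y = λ·(11 - 3) - 5 ≡ 6. → (3, 6)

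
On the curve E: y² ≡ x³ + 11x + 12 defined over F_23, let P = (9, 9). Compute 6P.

Double-and-add on 6 = (110)₂. Start with P = (9, 9) for the leading 1-bit.
double: tangent at (9, 9): λ = (3·9² + 11)/(2·9) ≡ 1/18. 18⁻¹ ≡ 9 (mod 23) since 18·9 = 162 ≡ 1, so λ ≡ 1·9 ≡ 9.
  x = λ² - 9 - 9 = 81 - 18 ≡ 17; y = λ·(9 - 17) - 9 ≡ 11. → (17, 11)
add P: (17, 11) + (9, 9). λ = (9 - 11)/(9 - 17) ≡ 21/15 mod 23. 15⁻¹ ≡ 20 (mod 23) since 15·20 = 300 ≡ 1, so λ ≡ 6.
  x = λ² - 17 - 9 = 36 - 26 ≡ 10; y = λ·(17 - 10) - 11 ≡ 8. → (10, 8)
double: tangent at (10, 8): λ = (3·10² + 11)/(2·8) ≡ 12/16. 16⁻¹ ≡ 13 (mod 23) since 16·13 = 208 ≡ 1, so λ ≡ 12·13 ≡ 18.
  x = λ² - 10 - 10 = 324 - 20 ≡ 5; y = λ·(10 - 5) - 8 ≡ 13. → (5, 13)

(5, 13)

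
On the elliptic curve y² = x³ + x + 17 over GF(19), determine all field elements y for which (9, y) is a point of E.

x³ + 1x + 17 = 755 ≡ 14 (mod 19).
14 is a non-residue mod 19; no y exists.

none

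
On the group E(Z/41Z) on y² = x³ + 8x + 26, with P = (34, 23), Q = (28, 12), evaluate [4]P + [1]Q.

First 4P:
Double-and-add on 4 = (100)₂. Start with P = (34, 23) for the leading 1-bit.
double: tangent at (34, 23): λ = (3·34² + 8)/(2·23) ≡ 32/5. 5⁻¹ ≡ 33 (mod 41), so λ ≡ 32·33 ≡ 31.
  x = λ² - 34 - 34 = 961 - 68 ≡ 32; y = λ·(34 - 32) - 23 ≡ 39. → (32, 39)
double: tangent at (32, 39): λ = (3·32² + 8)/(2·39) ≡ 5/37. 37⁻¹ ≡ 10 (mod 41), so λ ≡ 5·10 ≡ 9.
  x = λ² - 32 - 32 = 81 - 64 ≡ 17; y = λ·(32 - 17) - 39 ≡ 14. → (17, 14)
4P = (17, 14).
Finally 4P + Q:
(17, 14) + (28, 12). λ = (12 - 14)/(28 - 17) ≡ 39/11 mod 41. 11⁻¹ ≡ 15 (mod 41) since 11·15 = 165 ≡ 1, so λ ≡ 11.
  x = λ² - 17 - 28 = 121 - 45 ≡ 35; y = λ·(17 - 35) - 14 ≡ 34. → (35, 34)

(35, 34)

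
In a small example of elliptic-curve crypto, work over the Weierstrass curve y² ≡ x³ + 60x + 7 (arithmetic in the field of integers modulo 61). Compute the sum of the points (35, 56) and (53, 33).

(49, 50)

(35, 56) + (53, 33). λ = (33 - 56)/(53 - 35) ≡ 38/18 mod 61. 18⁻¹ ≡ 17 (mod 61), so λ ≡ 36.
  x = λ² - 35 - 53 = 1296 - 88 ≡ 49; y = λ·(35 - 49) - 56 ≡ 50. → (49, 50)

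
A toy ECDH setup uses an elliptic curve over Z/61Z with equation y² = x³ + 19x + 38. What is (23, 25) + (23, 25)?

tangent at (23, 25): λ = (3·23² + 19)/(2·25) ≡ 20/50. 50⁻¹ ≡ 11 (mod 61), so λ ≡ 20·11 ≡ 37.
  x = λ² - 23 - 23 = 1369 - 46 ≡ 42; y = λ·(23 - 42) - 25 ≡ 4. → (42, 4)

(42, 4)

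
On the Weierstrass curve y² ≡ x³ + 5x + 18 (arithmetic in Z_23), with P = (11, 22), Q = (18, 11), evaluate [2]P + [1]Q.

First 2P:
Repeated addition: build up to 2P.
2P: tangent at (11, 22): λ = (3·11² + 5)/(2·22) ≡ 0/21. 21⁻¹ ≡ 11 (mod 23) since 21·11 = 231 ≡ 1, so λ ≡ 0·11 ≡ 0.
  x = λ² - 11 - 11 = 0 - 22 ≡ 1; y = λ·(11 - 1) - 22 ≡ 1. → (1, 1)
2P = (1, 1).
Finally 2P + Q:
(1, 1) + (18, 11). λ = (11 - 1)/(18 - 1) ≡ 10/17 mod 23. 17⁻¹ ≡ 19 (mod 23) since 17·19 = 323 ≡ 1, so λ ≡ 6.
  x = λ² - 1 - 18 = 36 - 19 ≡ 17; y = λ·(1 - 17) - 1 ≡ 18. → (17, 18)

(17, 18)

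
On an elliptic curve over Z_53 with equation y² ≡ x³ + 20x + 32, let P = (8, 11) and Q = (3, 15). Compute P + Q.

(8, 11) + (3, 15). λ = (15 - 11)/(3 - 8) ≡ 4/48 mod 53. 48⁻¹ ≡ 21 (mod 53), so λ ≡ 31.
  x = λ² - 8 - 3 = 961 - 11 ≡ 49; y = λ·(8 - 49) - 11 ≡ 43. → (49, 43)

(49, 43)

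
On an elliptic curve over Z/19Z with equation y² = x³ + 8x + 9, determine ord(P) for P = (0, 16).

2P: tangent at (0, 16): λ = (3·0² + 8)/(2·16) ≡ 8/13. 13⁻¹ ≡ 3 (mod 19), so λ ≡ 8·3 ≡ 5.
  x = λ² - 0 - 0 = 25 - 0 ≡ 6; y = λ·(0 - 6) - 16 ≡ 11. → (6, 11)
3P: (6, 11) + (0, 16). λ = (16 - 11)/(0 - 6) ≡ 5/13 mod 19. 13⁻¹ ≡ 3 (mod 19), so λ ≡ 15.
  x = λ² - 6 - 0 = 225 - 6 ≡ 10; y = λ·(6 - 10) - 11 ≡ 5. → (10, 5)
4P: (10, 5) + (0, 16). λ = (16 - 5)/(0 - 10) ≡ 11/9 mod 19. 9⁻¹ ≡ 17 (mod 19), so λ ≡ 16.
  x = λ² - 10 - 0 = 256 - 10 ≡ 18; y = λ·(10 - 18) - 5 ≡ 0. → (18, 0)
5P: (18, 0) + (0, 16). λ = (16 - 0)/(0 - 18) ≡ 16/1 mod 19. 1⁻¹ ≡ 1 (mod 19), so λ ≡ 16.
  x = λ² - 18 - 0 = 256 - 18 ≡ 10; y = λ·(18 - 10) - 0 ≡ 14. → (10, 14)
6P: (10, 14) + (0, 16). λ = (16 - 14)/(0 - 10) ≡ 2/9 mod 19. 9⁻¹ ≡ 17 (mod 19) since 9·17 = 153 ≡ 1, so λ ≡ 15.
  x = λ² - 10 - 0 = 225 - 10 ≡ 6; y = λ·(10 - 6) - 14 ≡ 8. → (6, 8)
7P: (6, 8) + (0, 16). λ = (16 - 8)/(0 - 6) ≡ 8/13 mod 19. 13⁻¹ ≡ 3 (mod 19) since 13·3 = 39 ≡ 1, so λ ≡ 5.
  x = λ² - 6 - 0 = 25 - 6 ≡ 0; y = λ·(6 - 0) - 8 ≡ 3. → (0, 3)
8P: (0, 3) + (0, 16): same x and y₁ ≡ -y₂, so the sum is O.
8P = O, so the order is 8.

8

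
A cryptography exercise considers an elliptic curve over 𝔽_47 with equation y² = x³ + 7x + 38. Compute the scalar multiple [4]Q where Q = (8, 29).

Double-and-add on 4 = (100)₂. Start with Q = (8, 29) for the leading 1-bit.
double: tangent at (8, 29): λ = (3·8² + 7)/(2·29) ≡ 11/11. 11⁻¹ ≡ 30 (mod 47) since 11·30 = 330 ≡ 1, so λ ≡ 11·30 ≡ 1.
  x = λ² - 8 - 8 = 1 - 16 ≡ 32; y = λ·(8 - 32) - 29 ≡ 41. → (32, 41)
double: tangent at (32, 41): λ = (3·32² + 7)/(2·41) ≡ 24/35. 35⁻¹ ≡ 43 (mod 47), so λ ≡ 24·43 ≡ 45.
  x = λ² - 32 - 32 = 2025 - 64 ≡ 34; y = λ·(32 - 34) - 41 ≡ 10. → (34, 10)

(34, 10)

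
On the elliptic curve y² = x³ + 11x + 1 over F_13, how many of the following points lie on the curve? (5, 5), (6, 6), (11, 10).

2

(5, 5): 5² ≡ 12, rhs ≡ 12 → on.
(6, 6): 6² ≡ 10, rhs ≡ 10 → on.
(11, 10): 10² ≡ 9, rhs ≡ 10 → off.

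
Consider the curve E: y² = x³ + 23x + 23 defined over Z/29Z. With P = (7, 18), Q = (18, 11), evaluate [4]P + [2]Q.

First 4P:
Double-and-add on 4 = (100)₂. Start with P = (7, 18) for the leading 1-bit.
double: tangent at (7, 18): λ = (3·7² + 23)/(2·18) ≡ 25/7. 7⁻¹ ≡ 25 (mod 29), so λ ≡ 25·25 ≡ 16.
  x = λ² - 7 - 7 = 256 - 14 ≡ 10; y = λ·(7 - 10) - 18 ≡ 21. → (10, 21)
double: tangent at (10, 21): λ = (3·10² + 23)/(2·21) ≡ 4/13. 13⁻¹ ≡ 9 (mod 29), so λ ≡ 4·9 ≡ 7.
  x = λ² - 10 - 10 = 49 - 20 ≡ 0; y = λ·(10 - 0) - 21 ≡ 20. → (0, 20)
4P = (0, 20).
Next 2Q:
Repeated addition: build up to 2Q.
2Q: tangent at (18, 11): λ = (3·18² + 23)/(2·11) ≡ 9/22. 22⁻¹ ≡ 4 (mod 29), so λ ≡ 9·4 ≡ 7.
  x = λ² - 18 - 18 = 49 - 36 ≡ 13; y = λ·(18 - 13) - 11 ≡ 24. → (13, 24)
2Q = (13, 24).
Finally 4P + 2Q:
(0, 20) + (13, 24). λ = (24 - 20)/(13 - 0) ≡ 4/13 mod 29. 13⁻¹ ≡ 9 (mod 29), so λ ≡ 7.
  x = λ² - 0 - 13 = 49 - 13 ≡ 7; y = λ·(0 - 7) - 20 ≡ 18. → (7, 18)

(7, 18)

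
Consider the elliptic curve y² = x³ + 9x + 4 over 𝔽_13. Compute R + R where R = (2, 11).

(0, 11)

tangent at (2, 11): λ = (3·2² + 9)/(2·11) ≡ 8/9. 9⁻¹ ≡ 3 (mod 13), so λ ≡ 8·3 ≡ 11.
  x = λ² - 2 - 2 = 121 - 4 ≡ 0; y = λ·(2 - 0) - 11 ≡ 11. → (0, 11)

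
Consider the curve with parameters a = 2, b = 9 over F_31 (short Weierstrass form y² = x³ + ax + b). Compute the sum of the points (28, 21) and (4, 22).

(18, 7)

(28, 21) + (4, 22). λ = (22 - 21)/(4 - 28) ≡ 1/7 mod 31. 7⁻¹ ≡ 9 (mod 31), so λ ≡ 9.
  x = λ² - 28 - 4 = 81 - 32 ≡ 18; y = λ·(28 - 18) - 21 ≡ 7. → (18, 7)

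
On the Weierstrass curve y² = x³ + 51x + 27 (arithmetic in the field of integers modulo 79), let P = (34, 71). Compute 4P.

(63, 48)

Repeated addition: build up to 4P.
2P: tangent at (34, 71): λ = (3·34² + 51)/(2·71) ≡ 43/63. 63⁻¹ ≡ 74 (mod 79), so λ ≡ 43·74 ≡ 22.
  x = λ² - 34 - 34 = 484 - 68 ≡ 21; y = λ·(34 - 21) - 71 ≡ 57. → (21, 57)
3P: (21, 57) + (34, 71). λ = (71 - 57)/(34 - 21) ≡ 14/13 mod 79. 13⁻¹ ≡ 73 (mod 79) since 13·73 = 949 ≡ 1, so λ ≡ 74.
  x = λ² - 21 - 34 = 5476 - 55 ≡ 49; y = λ·(21 - 49) - 57 ≡ 4. → (49, 4)
4P: (49, 4) + (34, 71). λ = (71 - 4)/(34 - 49) ≡ 67/64 mod 79. 64⁻¹ ≡ 21 (mod 79) since 64·21 = 1344 ≡ 1, so λ ≡ 64.
  x = λ² - 49 - 34 = 4096 - 83 ≡ 63; y = λ·(49 - 63) - 4 ≡ 48. → (63, 48)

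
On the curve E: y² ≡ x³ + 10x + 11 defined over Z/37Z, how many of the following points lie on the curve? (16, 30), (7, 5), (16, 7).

2

(16, 30): 30² ≡ 12, rhs ≡ 12 → on.
(7, 5): 5² ≡ 25, rhs ≡ 17 → off.
(16, 7): 7² ≡ 12, rhs ≡ 12 → on.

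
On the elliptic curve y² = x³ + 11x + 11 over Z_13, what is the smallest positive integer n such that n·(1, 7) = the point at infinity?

10

2P: tangent at (1, 7): λ = (3·1² + 11)/(2·7) ≡ 1/1. 1⁻¹ ≡ 1 (mod 13), so λ ≡ 1·1 ≡ 1.
  x = λ² - 1 - 1 = 1 - 2 ≡ 12; y = λ·(1 - 12) - 7 ≡ 8. → (12, 8)
3P: (12, 8) + (1, 7). λ = (7 - 8)/(1 - 12) ≡ 12/2 mod 13. 2⁻¹ ≡ 7 (mod 13), so λ ≡ 6.
  x = λ² - 12 - 1 = 36 - 13 ≡ 10; y = λ·(12 - 10) - 8 ≡ 4. → (10, 4)
4P: (10, 4) + (1, 7). λ = (7 - 4)/(1 - 10) ≡ 3/4 mod 13. 4⁻¹ ≡ 10 (mod 13), so λ ≡ 4.
  x = λ² - 10 - 1 = 16 - 11 ≡ 5; y = λ·(10 - 5) - 4 ≡ 3. → (5, 3)
5P: (5, 3) + (1, 7). λ = (7 - 3)/(1 - 5) ≡ 4/9 mod 13. 9⁻¹ ≡ 3 (mod 13) since 9·3 = 27 ≡ 1, so λ ≡ 12.
  x = λ² - 5 - 1 = 144 - 6 ≡ 8; y = λ·(5 - 8) - 3 ≡ 0. → (8, 0)
6P: (8, 0) + (1, 7). λ = (7 - 0)/(1 - 8) ≡ 7/6 mod 13. 6⁻¹ ≡ 11 (mod 13), so λ ≡ 12.
  x = λ² - 8 - 1 = 144 - 9 ≡ 5; y = λ·(8 - 5) - 0 ≡ 10. → (5, 10)
7P: (5, 10) + (1, 7). λ = (7 - 10)/(1 - 5) ≡ 10/9 mod 13. 9⁻¹ ≡ 3 (mod 13), so λ ≡ 4.
  x = λ² - 5 - 1 = 16 - 6 ≡ 10; y = λ·(5 - 10) - 10 ≡ 9. → (10, 9)
8P: (10, 9) + (1, 7). λ = (7 - 9)/(1 - 10) ≡ 11/4 mod 13. 4⁻¹ ≡ 10 (mod 13), so λ ≡ 6.
  x = λ² - 10 - 1 = 36 - 11 ≡ 12; y = λ·(10 - 12) - 9 ≡ 5. → (12, 5)
9P: (12, 5) + (1, 7). λ = (7 - 5)/(1 - 12) ≡ 2/2 mod 13. 2⁻¹ ≡ 7 (mod 13), so λ ≡ 1.
  x = λ² - 12 - 1 = 1 - 13 ≡ 1; y = λ·(12 - 1) - 5 ≡ 6. → (1, 6)
10P: (1, 6) + (1, 7): same x and y₁ ≡ -y₂, so the sum is the point at infinity.
10P = the point at infinity, so the order is 10.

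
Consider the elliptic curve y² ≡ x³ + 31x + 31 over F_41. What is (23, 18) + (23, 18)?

(16, 21)

tangent at (23, 18): λ = (3·23² + 31)/(2·18) ≡ 19/36. 36⁻¹ ≡ 8 (mod 41), so λ ≡ 19·8 ≡ 29.
  x = λ² - 23 - 23 = 841 - 46 ≡ 16; y = λ·(23 - 16) - 18 ≡ 21. → (16, 21)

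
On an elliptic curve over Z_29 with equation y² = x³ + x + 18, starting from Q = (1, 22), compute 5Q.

Double-and-add on 5 = (101)₂. Start with Q = (1, 22) for the leading 1-bit.
double: tangent at (1, 22): λ = (3·1² + 1)/(2·22) ≡ 4/15. 15⁻¹ ≡ 2 (mod 29), so λ ≡ 4·2 ≡ 8.
  x = λ² - 1 - 1 = 64 - 2 ≡ 4; y = λ·(1 - 4) - 22 ≡ 12. → (4, 12)
double: tangent at (4, 12): λ = (3·4² + 1)/(2·12) ≡ 20/24. 24⁻¹ ≡ 23 (mod 29) since 24·23 = 552 ≡ 1, so λ ≡ 20·23 ≡ 25.
  x = λ² - 4 - 4 = 625 - 8 ≡ 8; y = λ·(4 - 8) - 12 ≡ 4. → (8, 4)
add Q: (8, 4) + (1, 22). λ = (22 - 4)/(1 - 8) ≡ 18/22 mod 29. 22⁻¹ ≡ 4 (mod 29) since 22·4 = 88 ≡ 1, so λ ≡ 14.
  x = λ² - 8 - 1 = 196 - 9 ≡ 13; y = λ·(8 - 13) - 4 ≡ 13. → (13, 13)

(13, 13)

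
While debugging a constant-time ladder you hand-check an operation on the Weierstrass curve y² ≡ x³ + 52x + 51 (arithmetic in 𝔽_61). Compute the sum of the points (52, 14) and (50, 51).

(42, 45)

(52, 14) + (50, 51). λ = (51 - 14)/(50 - 52) ≡ 37/59 mod 61. 59⁻¹ ≡ 30 (mod 61), so λ ≡ 12.
  x = λ² - 52 - 50 = 144 - 102 ≡ 42; y = λ·(52 - 42) - 14 ≡ 45. → (42, 45)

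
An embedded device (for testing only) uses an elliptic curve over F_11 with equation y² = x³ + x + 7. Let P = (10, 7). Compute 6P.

Repeated addition: build up to 6P.
2P: tangent at (10, 7): λ = (3·10² + 1)/(2·7) ≡ 4/3. 3⁻¹ ≡ 4 (mod 11), so λ ≡ 4·4 ≡ 5.
  x = λ² - 10 - 10 = 25 - 20 ≡ 5; y = λ·(10 - 5) - 7 ≡ 7. → (5, 7)
3P: (5, 7) + (10, 7). λ = (7 - 7)/(10 - 5) ≡ 0/5 mod 11. 5⁻¹ ≡ 9 (mod 11), so λ ≡ 0.
  x = λ² - 5 - 10 = 0 - 15 ≡ 7; y = λ·(5 - 7) - 7 ≡ 4. → (7, 4)
4P: (7, 4) + (10, 7). λ = (7 - 4)/(10 - 7) ≡ 3/3 mod 11. 3⁻¹ ≡ 4 (mod 11) since 3·4 = 12 ≡ 1, so λ ≡ 1.
  x = λ² - 7 - 10 = 1 - 17 ≡ 6; y = λ·(7 - 6) - 4 ≡ 8. → (6, 8)
5P: (6, 8) + (10, 7). λ = (7 - 8)/(10 - 6) ≡ 10/4 mod 11. 4⁻¹ ≡ 3 (mod 11) since 4·3 = 12 ≡ 1, so λ ≡ 8.
  x = λ² - 6 - 10 = 64 - 16 ≡ 4; y = λ·(6 - 4) - 8 ≡ 8. → (4, 8)
6P: (4, 8) + (10, 7). λ = (7 - 8)/(10 - 4) ≡ 10/6 mod 11. 6⁻¹ ≡ 2 (mod 11), so λ ≡ 9.
  x = λ² - 4 - 10 = 81 - 14 ≡ 1; y = λ·(4 - 1) - 8 ≡ 8. → (1, 8)

(1, 8)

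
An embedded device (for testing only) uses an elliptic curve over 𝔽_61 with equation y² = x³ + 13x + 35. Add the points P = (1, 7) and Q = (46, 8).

(1, 7) + (46, 8). λ = (8 - 7)/(46 - 1) ≡ 1/45 mod 61. 45⁻¹ ≡ 19 (mod 61), so λ ≡ 19.
  x = λ² - 1 - 46 = 361 - 47 ≡ 9; y = λ·(1 - 9) - 7 ≡ 24. → (9, 24)

(9, 24)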